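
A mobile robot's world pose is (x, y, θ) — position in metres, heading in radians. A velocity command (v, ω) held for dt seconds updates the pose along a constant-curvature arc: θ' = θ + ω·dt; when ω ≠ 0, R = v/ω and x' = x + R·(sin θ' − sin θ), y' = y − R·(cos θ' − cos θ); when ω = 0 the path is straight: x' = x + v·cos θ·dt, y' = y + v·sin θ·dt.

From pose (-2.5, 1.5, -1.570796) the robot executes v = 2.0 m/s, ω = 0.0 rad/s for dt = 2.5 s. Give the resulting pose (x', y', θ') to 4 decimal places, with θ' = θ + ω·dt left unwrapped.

θ' = -1.5708 + 0.0·2.5 = -1.5708
ω = 0 → straight: x' = -2.5 + 2.0·cos(-1.5708)·2.5 = -2.5000
y' = 1.5 + 2.0·sin(-1.5708)·2.5 = -3.5000

(-2.5000, -3.5000, -1.5708)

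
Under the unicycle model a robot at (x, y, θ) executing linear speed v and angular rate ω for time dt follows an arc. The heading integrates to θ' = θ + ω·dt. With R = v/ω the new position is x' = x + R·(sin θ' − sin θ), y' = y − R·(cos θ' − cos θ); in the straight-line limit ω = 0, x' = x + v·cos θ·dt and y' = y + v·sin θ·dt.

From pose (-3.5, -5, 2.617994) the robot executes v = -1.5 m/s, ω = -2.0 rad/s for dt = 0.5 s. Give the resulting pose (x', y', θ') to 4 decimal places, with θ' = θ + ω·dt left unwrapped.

(-3.1258, -5.6141, 1.6180)

θ' = 2.6180 + -2.0·0.5 = 1.6180
R = v/ω = -1.5/-2.0 = 0.7500
x' = -3.5 + 0.7500·(sin 1.6180 − sin 2.6180) = -3.1258
y' = -5 − 0.7500·(cos 1.6180 − cos 2.6180) = -5.6141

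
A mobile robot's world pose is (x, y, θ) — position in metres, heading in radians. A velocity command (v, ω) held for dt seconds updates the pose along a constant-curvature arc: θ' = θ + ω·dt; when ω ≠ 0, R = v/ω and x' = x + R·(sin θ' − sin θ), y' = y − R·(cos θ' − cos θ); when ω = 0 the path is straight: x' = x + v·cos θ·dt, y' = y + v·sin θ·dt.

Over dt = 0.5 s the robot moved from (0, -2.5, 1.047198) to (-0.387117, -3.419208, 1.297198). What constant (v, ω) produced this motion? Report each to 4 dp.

v = -2.0000, ω = 0.5000

Δθ = 1.297198 − 1.047198 = 0.250000
ω = Δθ/dt = 0.250000/0.5 = 0.5000
R = −Δy/(cos θ' − cos θ) = -4.0000
v = R·ω = -4.0000·0.5000 = -2.0000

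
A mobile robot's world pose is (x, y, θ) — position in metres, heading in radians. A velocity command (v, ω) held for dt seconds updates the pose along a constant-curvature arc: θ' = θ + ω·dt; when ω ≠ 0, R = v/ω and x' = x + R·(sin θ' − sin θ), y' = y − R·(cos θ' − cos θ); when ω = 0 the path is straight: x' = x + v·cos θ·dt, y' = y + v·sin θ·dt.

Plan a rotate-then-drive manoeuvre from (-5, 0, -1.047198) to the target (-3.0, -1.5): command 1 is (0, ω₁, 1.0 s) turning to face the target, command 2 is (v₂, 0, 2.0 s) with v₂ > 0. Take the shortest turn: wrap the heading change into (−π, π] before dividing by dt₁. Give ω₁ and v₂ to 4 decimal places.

ω₁ = 0.4037, v₂ = 1.2500

heading to target = atan2(-1.5−0, -3−-5) = -0.6435
Δθ = wrap(-0.6435 − -1.0472) = 0.4037; ω₁ = Δθ/dt₁ = 0.4037
distance = √((-3−-5)² + (-1.5−0)²) = 2.5000; v₂ = distance/dt₂ = 1.2500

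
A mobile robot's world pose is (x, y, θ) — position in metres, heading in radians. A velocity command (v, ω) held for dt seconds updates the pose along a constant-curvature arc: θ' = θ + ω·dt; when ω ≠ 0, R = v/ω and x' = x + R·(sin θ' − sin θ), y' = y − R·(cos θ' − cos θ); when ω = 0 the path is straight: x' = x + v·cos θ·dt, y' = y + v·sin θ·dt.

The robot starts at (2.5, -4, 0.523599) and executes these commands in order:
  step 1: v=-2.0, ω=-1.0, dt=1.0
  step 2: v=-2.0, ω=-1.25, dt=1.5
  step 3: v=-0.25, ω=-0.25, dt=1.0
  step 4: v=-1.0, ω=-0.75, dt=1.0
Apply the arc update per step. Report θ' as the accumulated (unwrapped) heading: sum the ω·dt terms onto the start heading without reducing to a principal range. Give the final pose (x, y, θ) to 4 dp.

step 1: θ'=-0.4764 (R=2.0000) → pose (0.5828, -4.0453, -0.4764)
step 2: θ'=-2.3514 (R=1.6000) → pose (0.1798, -1.4975, -2.3514)
step 3: θ'=-2.6014 (R=1.0000) → pose (0.3760, -1.3436, -2.6014)
step 4: θ'=-3.3514 (R=1.3333) → pose (1.3394, -1.1830, -3.3514)

(1.3394, -1.1830, -3.3514)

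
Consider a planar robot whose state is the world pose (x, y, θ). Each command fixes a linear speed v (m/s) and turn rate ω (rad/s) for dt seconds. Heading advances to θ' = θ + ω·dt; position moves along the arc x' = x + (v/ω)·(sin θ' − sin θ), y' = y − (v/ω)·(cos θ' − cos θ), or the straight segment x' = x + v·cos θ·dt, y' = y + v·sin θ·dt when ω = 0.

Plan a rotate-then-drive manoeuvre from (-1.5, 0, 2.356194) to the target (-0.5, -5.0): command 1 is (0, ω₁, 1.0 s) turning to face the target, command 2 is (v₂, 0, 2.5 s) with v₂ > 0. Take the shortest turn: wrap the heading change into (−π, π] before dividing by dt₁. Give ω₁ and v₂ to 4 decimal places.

ω₁ = 2.5536, v₂ = 2.0396

heading to target = atan2(-5−0, -0.5−-1.5) = -1.3734
Δθ = wrap(-1.3734 − 2.3562) = 2.5536; ω₁ = Δθ/dt₁ = 2.5536
distance = √((-0.5−-1.5)² + (-5−0)²) = 5.0990; v₂ = distance/dt₂ = 2.0396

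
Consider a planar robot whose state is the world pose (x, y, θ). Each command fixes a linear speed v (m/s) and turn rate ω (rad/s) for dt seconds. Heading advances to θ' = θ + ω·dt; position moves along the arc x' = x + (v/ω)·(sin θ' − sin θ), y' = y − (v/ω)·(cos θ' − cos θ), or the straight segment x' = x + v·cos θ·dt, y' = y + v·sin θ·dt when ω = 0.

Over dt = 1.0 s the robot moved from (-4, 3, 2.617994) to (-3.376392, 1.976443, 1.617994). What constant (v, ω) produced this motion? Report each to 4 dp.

v = -1.2500, ω = -1.0000

Δθ = 1.617994 − 2.617994 = -1.000000
ω = Δθ/dt = -1.000000/1.0 = -1.0000
R = −Δy/(cos θ' − cos θ) = 1.2500
v = R·ω = 1.2500·-1.0000 = -1.2500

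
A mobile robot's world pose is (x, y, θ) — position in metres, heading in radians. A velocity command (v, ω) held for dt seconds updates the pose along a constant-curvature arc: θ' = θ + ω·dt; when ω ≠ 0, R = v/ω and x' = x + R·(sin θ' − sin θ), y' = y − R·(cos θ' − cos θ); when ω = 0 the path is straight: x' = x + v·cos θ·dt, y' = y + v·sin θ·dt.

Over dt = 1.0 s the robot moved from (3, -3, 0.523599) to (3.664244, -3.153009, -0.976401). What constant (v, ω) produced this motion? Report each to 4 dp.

Δθ = -0.976401 − 0.523599 = -1.500000
ω = Δθ/dt = -1.500000/1.0 = -1.5000
R = Δx/(sin θ' − sin θ) = -0.5000
v = R·ω = -0.5000·-1.5000 = 0.7500

v = 0.7500, ω = -1.5000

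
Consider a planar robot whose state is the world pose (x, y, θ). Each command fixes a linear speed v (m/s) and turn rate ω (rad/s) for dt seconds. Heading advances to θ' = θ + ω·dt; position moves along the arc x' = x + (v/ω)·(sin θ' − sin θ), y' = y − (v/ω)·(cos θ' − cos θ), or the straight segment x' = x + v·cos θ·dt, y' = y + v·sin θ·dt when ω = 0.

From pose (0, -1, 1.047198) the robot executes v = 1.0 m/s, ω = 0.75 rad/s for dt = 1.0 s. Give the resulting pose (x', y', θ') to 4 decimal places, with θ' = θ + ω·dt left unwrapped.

(0.1446, -0.0340, 1.7972)

θ' = 1.0472 + 0.75·1.0 = 1.7972
R = v/ω = 1.0/0.75 = 1.3333
x' = 0 + 1.3333·(sin 1.7972 − sin 1.0472) = 0.1446
y' = -1 − 1.3333·(cos 1.7972 − cos 1.0472) = -0.0340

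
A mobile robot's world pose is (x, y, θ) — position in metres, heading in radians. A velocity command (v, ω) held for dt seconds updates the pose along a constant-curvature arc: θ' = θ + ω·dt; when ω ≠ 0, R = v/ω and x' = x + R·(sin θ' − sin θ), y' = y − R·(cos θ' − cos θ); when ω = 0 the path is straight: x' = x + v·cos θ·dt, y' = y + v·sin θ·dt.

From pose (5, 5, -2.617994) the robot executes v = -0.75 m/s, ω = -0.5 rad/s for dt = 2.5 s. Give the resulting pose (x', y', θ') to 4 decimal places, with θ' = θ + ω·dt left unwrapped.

(6.7463, 4.8223, -3.8680)

θ' = -2.6180 + -0.5·2.5 = -3.8680
R = v/ω = -0.75/-0.5 = 1.5000
x' = 5 + 1.5000·(sin -3.8680 − sin -2.6180) = 6.7463
y' = 5 − 1.5000·(cos -3.8680 − cos -2.6180) = 4.8223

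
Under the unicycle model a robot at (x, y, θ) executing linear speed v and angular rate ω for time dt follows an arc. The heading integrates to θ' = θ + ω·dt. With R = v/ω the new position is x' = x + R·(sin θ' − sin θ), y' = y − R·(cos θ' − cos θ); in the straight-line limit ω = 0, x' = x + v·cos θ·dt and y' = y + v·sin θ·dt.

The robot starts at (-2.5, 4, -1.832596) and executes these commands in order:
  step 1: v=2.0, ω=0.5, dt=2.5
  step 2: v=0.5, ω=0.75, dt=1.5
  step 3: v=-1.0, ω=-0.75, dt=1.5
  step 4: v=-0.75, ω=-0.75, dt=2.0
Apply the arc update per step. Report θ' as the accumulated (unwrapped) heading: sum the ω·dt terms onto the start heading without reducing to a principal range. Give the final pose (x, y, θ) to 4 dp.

step 1: θ'=-0.5826 (R=4.0000) → pose (-0.8371, -0.3754, -0.5826)
step 2: θ'=0.5424 (R=0.6667) → pose (-0.1261, -0.3897, 0.5424)
step 3: θ'=-0.5826 (R=1.3333) → pose (-1.5480, -0.3611, -0.5826)
step 4: θ'=-2.0826 (R=1.0000) → pose (-1.8697, 0.9636, -2.0826)

(-1.8697, 0.9636, -2.0826)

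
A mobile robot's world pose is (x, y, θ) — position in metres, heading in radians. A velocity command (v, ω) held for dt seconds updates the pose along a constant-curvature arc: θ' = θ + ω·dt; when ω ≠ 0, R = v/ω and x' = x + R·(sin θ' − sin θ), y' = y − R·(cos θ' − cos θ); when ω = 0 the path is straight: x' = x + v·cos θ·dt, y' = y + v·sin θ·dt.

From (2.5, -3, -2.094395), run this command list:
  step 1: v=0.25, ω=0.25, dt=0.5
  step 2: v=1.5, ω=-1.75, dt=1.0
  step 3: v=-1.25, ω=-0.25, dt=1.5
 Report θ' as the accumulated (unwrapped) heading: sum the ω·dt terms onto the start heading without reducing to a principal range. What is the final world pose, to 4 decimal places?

step 1: θ'=-1.9694 (R=1.0000) → pose (2.4444, -3.1119, -1.9694)
step 2: θ'=-3.7194 (R=-0.8571) → pose (1.1863, -3.4972, -3.7194)
step 3: θ'=-4.0944 (R=5.0000) → pose (2.5306, -4.7885, -4.0944)

(2.5306, -4.7885, -4.0944)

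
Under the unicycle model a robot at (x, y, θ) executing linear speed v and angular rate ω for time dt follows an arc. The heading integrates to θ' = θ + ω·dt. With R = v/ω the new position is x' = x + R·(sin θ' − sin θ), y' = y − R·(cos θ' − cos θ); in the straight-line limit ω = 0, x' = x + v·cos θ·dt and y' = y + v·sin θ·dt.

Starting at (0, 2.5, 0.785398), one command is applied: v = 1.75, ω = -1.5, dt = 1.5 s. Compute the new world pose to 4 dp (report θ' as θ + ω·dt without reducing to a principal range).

θ' = 0.7854 + -1.5·1.5 = -1.4646
R = v/ω = 1.75/-1.5 = -1.1667
x' = 0 + -1.1667·(sin -1.4646 − sin 0.7854) = 1.9851
y' = 2.5 − -1.1667·(cos -1.4646 − cos 0.7854) = 1.7987

(1.9851, 1.7987, -1.4646)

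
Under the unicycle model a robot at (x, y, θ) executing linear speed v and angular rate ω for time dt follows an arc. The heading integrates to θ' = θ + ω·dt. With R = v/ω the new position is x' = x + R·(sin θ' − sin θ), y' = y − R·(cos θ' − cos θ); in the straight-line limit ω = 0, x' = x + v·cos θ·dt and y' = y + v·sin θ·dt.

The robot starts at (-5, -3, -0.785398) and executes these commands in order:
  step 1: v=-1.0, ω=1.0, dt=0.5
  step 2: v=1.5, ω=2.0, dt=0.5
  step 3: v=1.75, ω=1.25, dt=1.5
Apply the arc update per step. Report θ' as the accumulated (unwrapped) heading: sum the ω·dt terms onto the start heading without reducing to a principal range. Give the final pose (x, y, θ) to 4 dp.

step 1: θ'=-0.2854 (R=-1.0000) → pose (-5.4256, -2.7476, -0.2854)
step 2: θ'=0.7146 (R=0.7500) → pose (-4.7229, -2.5944, 0.7146)
step 3: θ'=2.5896 (R=1.4000) → pose (-4.9062, -0.3448, 2.5896)

(-4.9062, -0.3448, 2.5896)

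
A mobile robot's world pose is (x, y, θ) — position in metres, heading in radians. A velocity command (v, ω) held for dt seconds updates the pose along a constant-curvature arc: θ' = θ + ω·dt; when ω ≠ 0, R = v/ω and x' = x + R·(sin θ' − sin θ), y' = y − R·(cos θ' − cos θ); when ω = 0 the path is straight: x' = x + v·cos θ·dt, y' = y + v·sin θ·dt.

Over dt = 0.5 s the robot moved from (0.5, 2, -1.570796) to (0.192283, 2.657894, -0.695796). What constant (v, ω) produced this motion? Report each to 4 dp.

v = -1.5000, ω = 1.7500

Δθ = -0.695796 − -1.570796 = 0.875000
ω = Δθ/dt = 0.875000/0.5 = 1.7500
R = −Δy/(cos θ' − cos θ) = -0.8571
v = R·ω = -0.8571·1.7500 = -1.5000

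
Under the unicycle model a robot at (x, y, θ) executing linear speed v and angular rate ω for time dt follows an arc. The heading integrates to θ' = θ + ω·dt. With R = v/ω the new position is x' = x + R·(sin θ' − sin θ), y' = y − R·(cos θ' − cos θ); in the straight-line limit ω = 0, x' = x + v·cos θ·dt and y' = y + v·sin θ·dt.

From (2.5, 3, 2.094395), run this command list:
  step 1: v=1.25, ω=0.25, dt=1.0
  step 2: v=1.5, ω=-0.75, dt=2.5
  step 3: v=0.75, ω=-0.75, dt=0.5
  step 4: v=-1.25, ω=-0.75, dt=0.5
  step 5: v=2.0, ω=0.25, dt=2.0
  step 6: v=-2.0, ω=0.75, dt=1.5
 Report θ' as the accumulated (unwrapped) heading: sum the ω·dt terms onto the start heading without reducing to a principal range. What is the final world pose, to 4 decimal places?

(3.9508, 5.2109, 1.3444)

step 1: θ'=2.3444 (R=5.0000) → pose (1.7469, 3.9936, 2.3444)
step 2: θ'=0.4694 (R=-2.0000) → pose (2.2730, 7.1747, 0.4694)
step 3: θ'=0.0944 (R=-1.0000) → pose (2.6311, 7.2784, 0.0944)
step 4: θ'=-0.2806 (R=1.6667) → pose (2.0124, 7.3362, -0.2806)
step 5: θ'=0.2194 (R=8.0000) → pose (5.9690, 7.2150, 0.2194)
step 6: θ'=1.3444 (R=-2.6667) → pose (3.9508, 5.2109, 1.3444)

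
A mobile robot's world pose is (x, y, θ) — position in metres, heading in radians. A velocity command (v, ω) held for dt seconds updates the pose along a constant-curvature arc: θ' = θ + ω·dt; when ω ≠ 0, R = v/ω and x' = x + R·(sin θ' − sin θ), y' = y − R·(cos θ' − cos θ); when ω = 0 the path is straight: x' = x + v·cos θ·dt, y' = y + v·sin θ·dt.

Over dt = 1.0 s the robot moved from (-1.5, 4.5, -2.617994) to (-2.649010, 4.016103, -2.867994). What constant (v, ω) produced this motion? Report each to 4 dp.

Δθ = -2.867994 − -2.617994 = -0.250000
ω = Δθ/dt = -0.250000/1.0 = -0.2500
R = Δx/(sin θ' − sin θ) = -5.0000
v = R·ω = -5.0000·-0.2500 = 1.2500

v = 1.2500, ω = -0.2500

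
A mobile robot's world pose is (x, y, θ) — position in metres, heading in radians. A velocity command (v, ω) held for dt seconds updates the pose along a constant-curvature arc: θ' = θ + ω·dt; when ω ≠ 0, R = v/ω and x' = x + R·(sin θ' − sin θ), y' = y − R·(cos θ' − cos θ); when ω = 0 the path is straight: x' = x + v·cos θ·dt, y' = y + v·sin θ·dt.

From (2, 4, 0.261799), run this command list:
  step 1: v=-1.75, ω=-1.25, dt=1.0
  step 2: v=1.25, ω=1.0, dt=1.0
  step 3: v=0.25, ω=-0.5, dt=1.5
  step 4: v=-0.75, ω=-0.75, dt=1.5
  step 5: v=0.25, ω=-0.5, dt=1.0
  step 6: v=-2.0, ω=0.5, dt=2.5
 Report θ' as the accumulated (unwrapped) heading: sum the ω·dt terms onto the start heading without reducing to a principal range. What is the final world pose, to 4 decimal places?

step 1: θ'=-0.9882 (R=1.4000) → pose (0.4686, 4.5820, -0.9882)
step 2: θ'=0.0118 (R=1.2500) → pose (1.5271, 4.0199, 0.0118)
step 3: θ'=-0.7382 (R=-0.5000) → pose (1.8695, 3.8897, -0.7382)
step 4: θ'=-1.8632 (R=1.0000) → pose (1.5849, 4.9177, -1.8632)
step 5: θ'=-2.3632 (R=-0.5000) → pose (1.4572, 4.7058, -2.3632)
step 6: θ'=-1.1132 (R=-4.0000) → pose (2.2372, 9.3211, -1.1132)

(2.2372, 9.3211, -1.1132)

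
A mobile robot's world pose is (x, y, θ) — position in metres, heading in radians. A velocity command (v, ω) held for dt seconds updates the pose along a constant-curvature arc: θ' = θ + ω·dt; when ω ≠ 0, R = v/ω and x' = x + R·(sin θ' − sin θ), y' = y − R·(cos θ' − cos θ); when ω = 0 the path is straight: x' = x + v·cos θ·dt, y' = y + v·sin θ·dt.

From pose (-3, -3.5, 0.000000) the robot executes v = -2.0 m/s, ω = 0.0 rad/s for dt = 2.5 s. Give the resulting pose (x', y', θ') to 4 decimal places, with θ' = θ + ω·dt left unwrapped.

(-8.0000, -3.5000, 0.0000)

θ' = 0.0000 + 0.0·2.5 = 0.0000
ω = 0 → straight: x' = -3 + -2.0·cos(0.0000)·2.5 = -8.0000
y' = -3.5 + -2.0·sin(0.0000)·2.5 = -3.5000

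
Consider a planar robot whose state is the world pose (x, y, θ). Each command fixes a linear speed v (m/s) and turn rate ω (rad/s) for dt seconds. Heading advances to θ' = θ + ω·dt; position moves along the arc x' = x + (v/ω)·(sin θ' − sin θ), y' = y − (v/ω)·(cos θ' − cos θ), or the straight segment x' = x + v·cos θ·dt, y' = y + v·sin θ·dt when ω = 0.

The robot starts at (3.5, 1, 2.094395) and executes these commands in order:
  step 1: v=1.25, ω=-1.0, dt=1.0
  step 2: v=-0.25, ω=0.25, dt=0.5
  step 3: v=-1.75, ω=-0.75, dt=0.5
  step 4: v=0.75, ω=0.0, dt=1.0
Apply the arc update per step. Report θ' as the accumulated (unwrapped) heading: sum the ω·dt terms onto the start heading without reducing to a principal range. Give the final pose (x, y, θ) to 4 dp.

(3.4732, 1.8979, 0.8444)

step 1: θ'=1.0944 (R=-1.2500) → pose (3.4717, 2.1982, 1.0944)
step 2: θ'=1.2194 (R=-1.0000) → pose (3.4215, 2.0839, 1.2194)
step 3: θ'=0.8444 (R=2.3333) → pose (2.9751, 1.3373, 0.8444)
step 4: θ'=0.8444 (straight) → pose (3.4732, 1.8979, 0.8444)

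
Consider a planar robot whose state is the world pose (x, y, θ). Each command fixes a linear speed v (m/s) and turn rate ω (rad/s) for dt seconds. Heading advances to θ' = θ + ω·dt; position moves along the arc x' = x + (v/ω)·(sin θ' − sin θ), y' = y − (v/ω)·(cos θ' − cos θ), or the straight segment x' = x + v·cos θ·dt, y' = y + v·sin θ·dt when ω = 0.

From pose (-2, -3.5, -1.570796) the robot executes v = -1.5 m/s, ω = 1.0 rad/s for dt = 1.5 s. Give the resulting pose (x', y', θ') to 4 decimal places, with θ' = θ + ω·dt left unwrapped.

(-3.3939, -2.0038, -0.0708)

θ' = -1.5708 + 1.0·1.5 = -0.0708
R = v/ω = -1.5/1.0 = -1.5000
x' = -2 + -1.5000·(sin -0.0708 − sin -1.5708) = -3.3939
y' = -3.5 − -1.5000·(cos -0.0708 − cos -1.5708) = -2.0038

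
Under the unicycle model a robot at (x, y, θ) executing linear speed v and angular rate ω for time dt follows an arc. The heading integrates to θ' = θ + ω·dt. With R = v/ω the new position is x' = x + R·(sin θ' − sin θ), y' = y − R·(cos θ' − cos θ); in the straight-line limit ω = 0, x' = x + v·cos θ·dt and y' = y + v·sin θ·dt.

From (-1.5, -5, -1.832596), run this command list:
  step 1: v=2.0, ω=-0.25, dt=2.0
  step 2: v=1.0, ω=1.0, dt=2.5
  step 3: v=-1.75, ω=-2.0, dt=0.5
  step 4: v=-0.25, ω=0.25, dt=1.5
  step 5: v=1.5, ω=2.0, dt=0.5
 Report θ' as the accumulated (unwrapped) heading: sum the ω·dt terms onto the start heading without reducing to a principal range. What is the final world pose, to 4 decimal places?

(-2.9208, -9.5989, 0.5424)

step 1: θ'=-2.3326 (R=-8.0000) → pose (-3.4386, -8.4512, -2.3326)
step 2: θ'=0.1674 (R=1.0000) → pose (-2.5484, -10.1275, 0.1674)
step 3: θ'=-0.8326 (R=0.8750) → pose (-3.3414, -9.8536, -0.8326)
step 4: θ'=-0.4576 (R=-1.0000) → pose (-3.6393, -9.6294, -0.4576)
step 5: θ'=0.5424 (R=0.7500) → pose (-2.9208, -9.5989, 0.5424)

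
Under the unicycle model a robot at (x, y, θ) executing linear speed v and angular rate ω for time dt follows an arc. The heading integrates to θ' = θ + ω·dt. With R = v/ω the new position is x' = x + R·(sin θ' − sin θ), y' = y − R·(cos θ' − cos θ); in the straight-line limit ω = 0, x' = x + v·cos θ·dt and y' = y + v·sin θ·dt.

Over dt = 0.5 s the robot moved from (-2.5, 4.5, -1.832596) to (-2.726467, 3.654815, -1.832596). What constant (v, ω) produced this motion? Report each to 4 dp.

Δθ = -1.832596 − -1.832596 = 0.000000
ω = Δθ/dt = 0.000000/0.5 = 0.0000
ω = 0 → v = (Δx·cos θ + Δy·sin θ)/dt = 1.7500

v = 1.7500, ω = 0.0000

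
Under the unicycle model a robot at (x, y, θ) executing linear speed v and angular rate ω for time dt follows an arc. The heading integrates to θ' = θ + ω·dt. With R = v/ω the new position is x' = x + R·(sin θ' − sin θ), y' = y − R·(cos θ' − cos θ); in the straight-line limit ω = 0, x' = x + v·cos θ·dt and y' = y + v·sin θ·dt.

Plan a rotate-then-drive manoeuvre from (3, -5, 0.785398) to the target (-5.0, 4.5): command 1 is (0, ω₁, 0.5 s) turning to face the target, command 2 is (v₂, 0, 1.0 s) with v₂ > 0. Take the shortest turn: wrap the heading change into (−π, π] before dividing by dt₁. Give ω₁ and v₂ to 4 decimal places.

heading to target = atan2(4.5−-5, -5−3) = 2.2707
Δθ = wrap(2.2707 − 0.7854) = 1.4853; ω₁ = Δθ/dt₁ = 2.9706
distance = √((-5−3)² + (4.5−-5)²) = 12.4197; v₂ = distance/dt₂ = 12.4197

ω₁ = 2.9706, v₂ = 12.4197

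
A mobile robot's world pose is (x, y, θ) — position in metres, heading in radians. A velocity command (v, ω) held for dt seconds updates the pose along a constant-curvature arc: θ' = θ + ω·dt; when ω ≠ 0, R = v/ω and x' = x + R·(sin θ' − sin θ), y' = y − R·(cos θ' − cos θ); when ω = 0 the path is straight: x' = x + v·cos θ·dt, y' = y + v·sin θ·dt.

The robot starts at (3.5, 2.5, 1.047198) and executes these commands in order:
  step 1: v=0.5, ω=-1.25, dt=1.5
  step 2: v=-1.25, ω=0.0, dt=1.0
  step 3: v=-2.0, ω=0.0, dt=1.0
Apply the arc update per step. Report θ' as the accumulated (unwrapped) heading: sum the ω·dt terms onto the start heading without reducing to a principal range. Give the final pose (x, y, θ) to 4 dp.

step 1: θ'=-0.8278 (R=-0.4000) → pose (4.1410, 2.5706, -0.8278)
step 2: θ'=-0.8278 (straight) → pose (3.2954, 3.4912, -0.8278)
step 3: θ'=-0.8278 (straight) → pose (1.9424, 4.9640, -0.8278)

(1.9424, 4.9640, -0.8278)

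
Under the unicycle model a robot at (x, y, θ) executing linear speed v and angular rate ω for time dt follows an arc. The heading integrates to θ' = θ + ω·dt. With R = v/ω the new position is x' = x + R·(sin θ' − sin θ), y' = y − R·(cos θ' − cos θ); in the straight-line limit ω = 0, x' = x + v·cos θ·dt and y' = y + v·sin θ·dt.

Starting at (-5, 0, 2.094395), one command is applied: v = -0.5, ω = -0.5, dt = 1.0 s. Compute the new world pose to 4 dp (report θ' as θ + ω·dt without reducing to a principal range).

θ' = 2.0944 + -0.5·1.0 = 1.5944
R = v/ω = -0.5/-0.5 = 1.0000
x' = -5 + 1.0000·(sin 1.5944 − sin 2.0944) = -4.8663
y' = 0 − 1.0000·(cos 1.5944 − cos 2.0944) = -0.4764

(-4.8663, -0.4764, 1.5944)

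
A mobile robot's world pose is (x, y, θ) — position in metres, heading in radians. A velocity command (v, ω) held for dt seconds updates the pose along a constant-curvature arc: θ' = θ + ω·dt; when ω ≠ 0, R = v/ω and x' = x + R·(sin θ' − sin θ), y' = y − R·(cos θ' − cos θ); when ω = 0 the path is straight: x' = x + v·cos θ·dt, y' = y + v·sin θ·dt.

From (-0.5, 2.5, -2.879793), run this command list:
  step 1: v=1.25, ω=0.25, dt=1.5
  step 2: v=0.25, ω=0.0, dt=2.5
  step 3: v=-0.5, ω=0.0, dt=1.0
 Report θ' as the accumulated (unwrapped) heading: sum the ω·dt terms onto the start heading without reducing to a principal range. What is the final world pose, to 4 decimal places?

step 1: θ'=-2.5048 (R=5.0000) → pose (-2.1790, 1.6904, -2.5048)
step 2: θ'=-2.5048 (straight) → pose (-2.6815, 1.3187, -2.5048)
step 3: θ'=-2.5048 (straight) → pose (-2.2795, 1.6161, -2.5048)

(-2.2795, 1.6161, -2.5048)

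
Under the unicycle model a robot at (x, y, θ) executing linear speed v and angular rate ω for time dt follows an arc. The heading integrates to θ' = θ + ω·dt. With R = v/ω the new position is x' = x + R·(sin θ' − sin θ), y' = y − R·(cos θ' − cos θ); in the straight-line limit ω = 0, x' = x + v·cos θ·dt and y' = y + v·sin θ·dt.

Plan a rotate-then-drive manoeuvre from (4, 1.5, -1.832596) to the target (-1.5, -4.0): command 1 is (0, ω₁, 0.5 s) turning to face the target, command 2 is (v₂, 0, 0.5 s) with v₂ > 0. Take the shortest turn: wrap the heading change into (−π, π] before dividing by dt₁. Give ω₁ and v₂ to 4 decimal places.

heading to target = atan2(-4−1.5, -1.5−4) = -2.3562
Δθ = wrap(-2.3562 − -1.8326) = -0.5236; ω₁ = Δθ/dt₁ = -1.0472
distance = √((-1.5−4)² + (-4−1.5)²) = 7.7782; v₂ = distance/dt₂ = 15.5563

ω₁ = -1.0472, v₂ = 15.5563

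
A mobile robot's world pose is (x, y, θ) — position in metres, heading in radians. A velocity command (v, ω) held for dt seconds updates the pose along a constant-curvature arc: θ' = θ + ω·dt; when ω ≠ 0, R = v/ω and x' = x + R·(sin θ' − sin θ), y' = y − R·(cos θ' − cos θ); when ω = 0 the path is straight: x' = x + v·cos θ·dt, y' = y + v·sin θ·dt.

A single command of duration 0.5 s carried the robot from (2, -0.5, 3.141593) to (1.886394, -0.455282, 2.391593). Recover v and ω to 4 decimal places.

v = 0.2500, ω = -1.5000

Δθ = 2.391593 − 3.141593 = -0.750000
ω = Δθ/dt = -0.750000/0.5 = -1.5000
R = Δx/(sin θ' − sin θ) = -0.1667
v = R·ω = -0.1667·-1.5000 = 0.2500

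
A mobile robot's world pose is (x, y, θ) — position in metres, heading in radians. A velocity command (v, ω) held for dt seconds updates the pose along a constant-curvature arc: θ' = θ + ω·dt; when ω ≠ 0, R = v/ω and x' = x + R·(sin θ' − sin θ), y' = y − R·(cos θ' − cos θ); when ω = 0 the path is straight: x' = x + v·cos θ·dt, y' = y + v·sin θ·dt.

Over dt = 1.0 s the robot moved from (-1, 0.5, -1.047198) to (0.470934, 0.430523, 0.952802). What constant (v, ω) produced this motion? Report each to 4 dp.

v = 1.7500, ω = 2.0000

Δθ = 0.952802 − -1.047198 = 2.000000
ω = Δθ/dt = 2.000000/1.0 = 2.0000
R = Δx/(sin θ' − sin θ) = 0.8750
v = R·ω = 0.8750·2.0000 = 1.7500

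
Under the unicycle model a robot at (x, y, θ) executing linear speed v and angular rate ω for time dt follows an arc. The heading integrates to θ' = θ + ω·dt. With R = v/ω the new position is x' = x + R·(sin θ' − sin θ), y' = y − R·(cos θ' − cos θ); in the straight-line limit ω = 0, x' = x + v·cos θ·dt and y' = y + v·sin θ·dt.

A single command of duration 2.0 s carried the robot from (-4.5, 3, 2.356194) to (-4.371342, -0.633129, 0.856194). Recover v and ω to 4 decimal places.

Δθ = 0.856194 − 2.356194 = -1.500000
ω = Δθ/dt = -1.500000/2.0 = -0.7500
R = −Δy/(cos θ' − cos θ) = 2.6667
v = R·ω = 2.6667·-0.7500 = -2.0000

v = -2.0000, ω = -0.7500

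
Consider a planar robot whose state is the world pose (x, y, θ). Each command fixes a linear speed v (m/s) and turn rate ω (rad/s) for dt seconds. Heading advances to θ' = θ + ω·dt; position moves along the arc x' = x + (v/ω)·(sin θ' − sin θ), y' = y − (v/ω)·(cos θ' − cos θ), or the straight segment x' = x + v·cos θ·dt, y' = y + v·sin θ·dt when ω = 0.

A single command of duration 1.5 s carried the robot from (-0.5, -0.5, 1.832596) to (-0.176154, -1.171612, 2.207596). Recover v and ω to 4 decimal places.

Δθ = 2.207596 − 1.832596 = 0.375000
ω = Δθ/dt = 0.375000/1.5 = 0.2500
R = −Δy/(cos θ' − cos θ) = -2.0000
v = R·ω = -2.0000·0.2500 = -0.5000

v = -0.5000, ω = 0.2500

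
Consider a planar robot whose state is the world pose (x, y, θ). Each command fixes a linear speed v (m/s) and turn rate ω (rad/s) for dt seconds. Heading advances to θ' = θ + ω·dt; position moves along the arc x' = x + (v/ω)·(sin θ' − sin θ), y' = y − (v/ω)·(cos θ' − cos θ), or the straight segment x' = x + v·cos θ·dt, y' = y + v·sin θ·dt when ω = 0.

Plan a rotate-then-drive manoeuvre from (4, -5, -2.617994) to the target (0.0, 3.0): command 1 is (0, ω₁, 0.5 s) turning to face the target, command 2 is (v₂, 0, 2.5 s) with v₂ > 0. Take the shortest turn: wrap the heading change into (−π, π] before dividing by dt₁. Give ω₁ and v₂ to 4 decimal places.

ω₁ = -3.2615, v₂ = 3.5777

heading to target = atan2(3−-5, 0−4) = 2.0344
Δθ = wrap(2.0344 − -2.6180) = -1.6307; ω₁ = Δθ/dt₁ = -3.2615
distance = √((0−4)² + (3−-5)²) = 8.9443; v₂ = distance/dt₂ = 3.5777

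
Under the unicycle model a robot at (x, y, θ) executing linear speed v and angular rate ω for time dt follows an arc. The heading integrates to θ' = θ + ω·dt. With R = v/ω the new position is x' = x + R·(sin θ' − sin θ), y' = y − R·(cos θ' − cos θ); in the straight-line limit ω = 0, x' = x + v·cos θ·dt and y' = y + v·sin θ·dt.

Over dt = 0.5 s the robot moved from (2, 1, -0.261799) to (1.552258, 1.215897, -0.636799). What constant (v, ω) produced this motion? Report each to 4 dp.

v = -1.0000, ω = -0.7500

Δθ = -0.636799 − -0.261799 = -0.375000
ω = Δθ/dt = -0.375000/0.5 = -0.7500
R = Δx/(sin θ' − sin θ) = 1.3333
v = R·ω = 1.3333·-0.7500 = -1.0000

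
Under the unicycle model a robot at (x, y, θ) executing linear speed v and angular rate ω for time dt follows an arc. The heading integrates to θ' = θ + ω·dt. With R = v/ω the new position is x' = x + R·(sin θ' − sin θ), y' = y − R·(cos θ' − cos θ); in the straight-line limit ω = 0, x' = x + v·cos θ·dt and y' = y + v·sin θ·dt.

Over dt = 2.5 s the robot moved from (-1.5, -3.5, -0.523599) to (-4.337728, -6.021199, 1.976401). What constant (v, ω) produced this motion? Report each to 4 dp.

v = -2.0000, ω = 1.0000

Δθ = 1.976401 − -0.523599 = 2.500000
ω = Δθ/dt = 2.500000/2.5 = 1.0000
R = Δx/(sin θ' − sin θ) = -2.0000
v = R·ω = -2.0000·1.0000 = -2.0000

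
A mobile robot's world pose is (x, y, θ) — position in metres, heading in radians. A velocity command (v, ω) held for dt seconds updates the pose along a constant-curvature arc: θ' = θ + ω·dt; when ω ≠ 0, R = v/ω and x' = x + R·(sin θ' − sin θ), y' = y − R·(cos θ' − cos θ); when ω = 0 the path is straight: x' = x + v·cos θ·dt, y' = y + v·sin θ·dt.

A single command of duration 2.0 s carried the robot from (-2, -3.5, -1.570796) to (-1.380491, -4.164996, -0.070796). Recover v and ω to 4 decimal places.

v = 0.5000, ω = 0.7500

Δθ = -0.070796 − -1.570796 = 1.500000
ω = Δθ/dt = 1.500000/2.0 = 0.7500
R = −Δy/(cos θ' − cos θ) = 0.6667
v = R·ω = 0.6667·0.7500 = 0.5000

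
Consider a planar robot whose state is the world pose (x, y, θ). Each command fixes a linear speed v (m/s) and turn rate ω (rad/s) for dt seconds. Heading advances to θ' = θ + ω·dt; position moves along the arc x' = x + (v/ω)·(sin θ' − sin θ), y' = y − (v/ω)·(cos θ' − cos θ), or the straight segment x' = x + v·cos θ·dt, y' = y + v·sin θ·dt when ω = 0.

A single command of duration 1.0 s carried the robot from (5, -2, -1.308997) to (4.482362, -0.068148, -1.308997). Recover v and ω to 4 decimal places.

Δθ = -1.308997 − -1.308997 = 0.000000
ω = Δθ/dt = 0.000000/1.0 = 0.0000
ω = 0 → v = (Δx·cos θ + Δy·sin θ)/dt = -2.0000

v = -2.0000, ω = 0.0000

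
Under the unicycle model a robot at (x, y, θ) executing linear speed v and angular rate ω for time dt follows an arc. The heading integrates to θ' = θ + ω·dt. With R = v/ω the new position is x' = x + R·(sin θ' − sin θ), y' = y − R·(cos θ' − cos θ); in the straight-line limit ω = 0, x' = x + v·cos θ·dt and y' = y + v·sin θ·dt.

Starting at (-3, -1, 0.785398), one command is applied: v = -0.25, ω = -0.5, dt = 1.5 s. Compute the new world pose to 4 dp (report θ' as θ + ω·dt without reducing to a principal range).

θ' = 0.7854 + -0.5·1.5 = 0.0354
R = v/ω = -0.25/-0.5 = 0.5000
x' = -3 + 0.5000·(sin 0.0354 − sin 0.7854) = -3.3359
y' = -1 − 0.5000·(cos 0.0354 − cos 0.7854) = -1.1461

(-3.3359, -1.1461, 0.0354)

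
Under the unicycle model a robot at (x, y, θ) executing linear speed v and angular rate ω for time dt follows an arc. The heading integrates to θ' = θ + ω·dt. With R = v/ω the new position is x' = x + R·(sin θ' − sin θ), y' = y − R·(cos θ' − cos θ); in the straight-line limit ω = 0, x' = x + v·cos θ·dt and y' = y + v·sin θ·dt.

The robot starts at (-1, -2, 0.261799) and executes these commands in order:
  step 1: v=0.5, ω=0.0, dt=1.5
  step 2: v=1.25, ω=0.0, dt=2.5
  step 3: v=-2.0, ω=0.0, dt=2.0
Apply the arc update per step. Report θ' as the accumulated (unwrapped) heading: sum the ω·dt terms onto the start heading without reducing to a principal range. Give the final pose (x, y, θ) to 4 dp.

step 1: θ'=0.2618 (straight) → pose (-0.2756, -1.8059, 0.2618)
step 2: θ'=0.2618 (straight) → pose (2.7430, -0.9971, 0.2618)
step 3: θ'=0.2618 (straight) → pose (-1.1207, -2.0324, 0.2618)

(-1.1207, -2.0324, 0.2618)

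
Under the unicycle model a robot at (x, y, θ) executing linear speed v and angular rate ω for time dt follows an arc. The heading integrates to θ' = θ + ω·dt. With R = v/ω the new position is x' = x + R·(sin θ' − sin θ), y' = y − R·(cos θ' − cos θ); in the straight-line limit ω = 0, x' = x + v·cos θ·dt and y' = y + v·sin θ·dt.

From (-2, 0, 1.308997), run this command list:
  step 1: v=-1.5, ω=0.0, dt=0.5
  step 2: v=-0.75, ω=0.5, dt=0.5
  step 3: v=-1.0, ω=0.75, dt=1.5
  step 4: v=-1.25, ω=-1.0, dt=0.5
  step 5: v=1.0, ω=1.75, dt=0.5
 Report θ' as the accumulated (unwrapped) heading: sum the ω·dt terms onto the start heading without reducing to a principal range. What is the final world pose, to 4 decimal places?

step 1: θ'=1.3090 (straight) → pose (-2.1941, -0.7244, 1.3090)
step 2: θ'=1.5590 (R=-1.5000) → pose (-2.2451, -1.0950, 1.5590)
step 3: θ'=2.6840 (R=-1.3333) → pose (-1.5009, -2.3069, 2.6840)
step 4: θ'=2.1840 (R=1.2500) → pose (-1.0309, -2.7089, 2.1840)
step 5: θ'=3.0590 (R=0.5714) → pose (-1.4511, -2.4683, 3.0590)

(-1.4511, -2.4683, 3.0590)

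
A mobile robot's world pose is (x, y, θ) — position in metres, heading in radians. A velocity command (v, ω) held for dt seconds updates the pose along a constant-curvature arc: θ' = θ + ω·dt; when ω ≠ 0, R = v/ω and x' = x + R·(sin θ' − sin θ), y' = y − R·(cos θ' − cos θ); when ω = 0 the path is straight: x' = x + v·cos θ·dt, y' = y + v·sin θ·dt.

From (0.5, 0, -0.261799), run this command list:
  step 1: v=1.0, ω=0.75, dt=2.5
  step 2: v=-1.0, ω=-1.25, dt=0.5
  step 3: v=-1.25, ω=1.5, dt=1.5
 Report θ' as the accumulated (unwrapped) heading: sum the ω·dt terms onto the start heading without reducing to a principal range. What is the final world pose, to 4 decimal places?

(2.8222, -0.4176, 3.2382)

step 1: θ'=1.6132 (R=1.3333) → pose (2.1772, 1.3444, 1.6132)
step 2: θ'=0.9882 (R=0.8000) → pose (2.0460, 0.8704, 0.9882)
step 3: θ'=3.2382 (R=-0.8333) → pose (2.8222, -0.4176, 3.2382)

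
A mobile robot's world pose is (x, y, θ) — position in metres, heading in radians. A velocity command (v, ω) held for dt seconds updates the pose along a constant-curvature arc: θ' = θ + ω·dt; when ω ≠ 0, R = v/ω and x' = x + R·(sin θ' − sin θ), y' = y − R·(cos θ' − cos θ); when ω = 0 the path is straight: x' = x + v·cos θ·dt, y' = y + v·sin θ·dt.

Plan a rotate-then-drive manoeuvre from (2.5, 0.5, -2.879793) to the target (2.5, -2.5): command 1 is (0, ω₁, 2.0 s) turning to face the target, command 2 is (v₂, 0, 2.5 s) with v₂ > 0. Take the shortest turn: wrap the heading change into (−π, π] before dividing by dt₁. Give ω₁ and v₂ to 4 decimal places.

ω₁ = 0.6545, v₂ = 1.2000

heading to target = atan2(-2.5−0.5, 2.5−2.5) = -1.5708
Δθ = wrap(-1.5708 − -2.8798) = 1.3090; ω₁ = Δθ/dt₁ = 0.6545
distance = √((2.5−2.5)² + (-2.5−0.5)²) = 3.0000; v₂ = distance/dt₂ = 1.2000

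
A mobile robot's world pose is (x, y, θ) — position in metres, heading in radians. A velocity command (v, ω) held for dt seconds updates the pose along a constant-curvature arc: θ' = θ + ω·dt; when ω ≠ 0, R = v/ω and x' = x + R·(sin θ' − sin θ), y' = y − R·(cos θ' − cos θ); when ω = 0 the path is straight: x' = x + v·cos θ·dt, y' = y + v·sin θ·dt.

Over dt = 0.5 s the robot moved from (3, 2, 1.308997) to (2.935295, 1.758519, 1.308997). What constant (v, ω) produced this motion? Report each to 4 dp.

Δθ = 1.308997 − 1.308997 = 0.000000
ω = Δθ/dt = 0.000000/0.5 = 0.0000
ω = 0 → v = (Δx·cos θ + Δy·sin θ)/dt = -0.5000

v = -0.5000, ω = 0.0000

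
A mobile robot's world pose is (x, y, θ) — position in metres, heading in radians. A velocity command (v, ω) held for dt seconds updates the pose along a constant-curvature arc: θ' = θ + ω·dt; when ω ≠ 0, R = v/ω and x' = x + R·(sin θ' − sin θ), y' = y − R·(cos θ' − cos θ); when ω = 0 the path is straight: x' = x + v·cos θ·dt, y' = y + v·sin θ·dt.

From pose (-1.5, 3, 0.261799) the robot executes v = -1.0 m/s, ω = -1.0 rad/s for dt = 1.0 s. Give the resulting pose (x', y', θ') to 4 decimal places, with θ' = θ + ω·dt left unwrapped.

(-2.4318, 3.2262, -0.7382)

θ' = 0.2618 + -1.0·1.0 = -0.7382
R = v/ω = -1.0/-1.0 = 1.0000
x' = -1.5 + 1.0000·(sin -0.7382 − sin 0.2618) = -2.4318
y' = 3 − 1.0000·(cos -0.7382 − cos 0.2618) = 3.2262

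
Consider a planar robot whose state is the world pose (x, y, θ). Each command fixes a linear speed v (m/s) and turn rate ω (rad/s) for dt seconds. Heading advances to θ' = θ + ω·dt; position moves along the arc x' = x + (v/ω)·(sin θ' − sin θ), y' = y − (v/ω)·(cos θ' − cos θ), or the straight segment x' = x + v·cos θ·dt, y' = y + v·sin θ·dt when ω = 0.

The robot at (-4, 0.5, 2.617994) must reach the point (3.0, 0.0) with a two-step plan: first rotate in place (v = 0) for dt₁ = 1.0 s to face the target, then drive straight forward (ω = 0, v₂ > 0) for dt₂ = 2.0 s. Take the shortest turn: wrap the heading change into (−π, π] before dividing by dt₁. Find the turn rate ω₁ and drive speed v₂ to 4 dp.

heading to target = atan2(0−0.5, 3−-4) = -0.0713
Δθ = wrap(-0.0713 − 2.6180) = -2.6893; ω₁ = Δθ/dt₁ = -2.6893
distance = √((3−-4)² + (0−0.5)²) = 7.0178; v₂ = distance/dt₂ = 3.5089

ω₁ = -2.6893, v₂ = 3.5089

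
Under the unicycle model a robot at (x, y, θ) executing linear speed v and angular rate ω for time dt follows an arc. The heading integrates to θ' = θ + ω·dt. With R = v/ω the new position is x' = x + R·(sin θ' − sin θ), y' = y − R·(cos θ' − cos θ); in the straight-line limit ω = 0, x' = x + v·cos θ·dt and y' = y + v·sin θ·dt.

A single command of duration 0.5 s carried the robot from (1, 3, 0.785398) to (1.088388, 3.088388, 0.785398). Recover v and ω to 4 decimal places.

v = 0.2500, ω = 0.0000

Δθ = 0.785398 − 0.785398 = 0.000000
ω = Δθ/dt = 0.000000/0.5 = 0.0000
ω = 0 → v = (Δx·cos θ + Δy·sin θ)/dt = 0.2500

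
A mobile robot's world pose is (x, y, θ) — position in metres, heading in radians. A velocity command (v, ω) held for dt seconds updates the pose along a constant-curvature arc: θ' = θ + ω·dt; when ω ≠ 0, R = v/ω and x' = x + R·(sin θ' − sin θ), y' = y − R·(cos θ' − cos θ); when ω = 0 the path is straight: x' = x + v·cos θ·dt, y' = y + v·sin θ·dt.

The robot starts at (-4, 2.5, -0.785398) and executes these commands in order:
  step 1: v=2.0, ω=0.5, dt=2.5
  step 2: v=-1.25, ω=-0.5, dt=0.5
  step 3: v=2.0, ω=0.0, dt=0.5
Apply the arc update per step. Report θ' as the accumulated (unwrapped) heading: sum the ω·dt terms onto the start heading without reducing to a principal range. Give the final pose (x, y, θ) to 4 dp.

(1.0100, 1.7577, 0.2146)

step 1: θ'=0.4646 (R=4.0000) → pose (0.6207, 1.7524, 0.4646)
step 2: θ'=0.2146 (R=2.5000) → pose (0.0329, 1.5448, 0.2146)
step 3: θ'=0.2146 (straight) → pose (1.0100, 1.7577, 0.2146)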